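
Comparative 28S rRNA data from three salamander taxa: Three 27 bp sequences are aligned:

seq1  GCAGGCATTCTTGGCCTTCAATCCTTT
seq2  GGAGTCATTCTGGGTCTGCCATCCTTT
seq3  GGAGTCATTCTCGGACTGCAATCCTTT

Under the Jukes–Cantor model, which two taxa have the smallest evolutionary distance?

seq1–seq2: 6/27 differ, p = 0.222, d = 0.264.
seq1–seq3: 5/27 differ, p = 0.185, d = 0.213.
seq2–seq3: 3/27 differ, p = 0.111, d = 0.120.
The smallest distance is between seq2 and seq3.

seq2 and seq3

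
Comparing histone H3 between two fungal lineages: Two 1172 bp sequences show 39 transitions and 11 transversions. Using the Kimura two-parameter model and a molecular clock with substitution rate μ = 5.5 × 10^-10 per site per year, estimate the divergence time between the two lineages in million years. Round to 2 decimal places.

P = 39/1172 ≈ 0.033276 and Q = 11/1172 ≈ 0.009386.
Under the Kimura two-parameter model, d = −½ ln(1 − 2P − Q) − ¼ ln(1 − 2Q).
1 − 2P − Q = 0.924062, giving −½ ln(0.924062) = 0.039488.
1 − 2Q = 0.981228, giving −¼ ln(0.981228) = 0.004738.
d = 0.039488 + 0.004738 = 0.044226.
Under a molecular clock d = 2μt, so t = d/(2μ) = 0.044226 / (2 × 5.5 × 10^-10) = 40.21 million years.

40.21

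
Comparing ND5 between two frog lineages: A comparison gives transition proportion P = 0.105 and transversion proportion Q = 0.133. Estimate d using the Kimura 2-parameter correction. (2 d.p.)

0.29

Under the Kimura two-parameter model, d = −½ ln(1 − 2P − Q) − ¼ ln(1 − 2Q).
1 − 2P − Q = 0.657, giving −½ ln(0.657) = 0.210036.
1 − 2Q = 0.734, giving −¼ ln(0.734) = 0.077312.
d = 0.210036 + 0.077312 = 0.287348.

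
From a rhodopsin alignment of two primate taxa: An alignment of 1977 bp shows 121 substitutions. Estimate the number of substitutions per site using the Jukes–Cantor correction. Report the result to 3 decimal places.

p = 121/1977 ≈ 0.061204.
d = −(3/4) ln(1 − 4p/3) = −0.75 ln(1 − 0.081605) = −0.75 ln(0.918395)
  = −0.75 × (-0.085128) = 0.063846 substitutions/site.

0.064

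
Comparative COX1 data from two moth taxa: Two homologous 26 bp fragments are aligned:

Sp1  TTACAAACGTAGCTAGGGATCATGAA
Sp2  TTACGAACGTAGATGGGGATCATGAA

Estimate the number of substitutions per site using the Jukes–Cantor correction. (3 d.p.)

The sequences differ at 3 of 26 sites (5, 13, 15), so p = 3/26 ≈ 0.115385.
d = −(3/4) ln(1 − 4p/3) = −0.75 ln(1 − 0.153847) = −0.75 ln(0.846153)
  = −0.75 × (-0.167055) = 0.125291 substitutions/site.

0.125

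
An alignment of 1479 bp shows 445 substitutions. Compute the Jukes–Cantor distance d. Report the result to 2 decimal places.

0.38

p = 445/1479 ≈ 0.300879.
d = −(3/4) ln(1 − 4p/3) = −0.75 ln(1 − 0.401172) = −0.75 ln(0.598828)
  = −0.75 × (-0.512781) = 0.384586 substitutions/site.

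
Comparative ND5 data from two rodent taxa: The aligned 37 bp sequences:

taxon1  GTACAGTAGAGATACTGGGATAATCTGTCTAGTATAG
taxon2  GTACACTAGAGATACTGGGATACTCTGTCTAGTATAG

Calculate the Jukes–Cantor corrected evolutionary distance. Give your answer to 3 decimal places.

0.056

The sequences differ at 2 of 37 sites (6, 23), so p = 2/37 ≈ 0.054054.
d = −(3/4) ln(1 − 4p/3) = −0.75 ln(1 − 0.072072) = −0.75 ln(0.927928)
  = −0.75 × (-0.074801) = 0.056101 substitutions/site.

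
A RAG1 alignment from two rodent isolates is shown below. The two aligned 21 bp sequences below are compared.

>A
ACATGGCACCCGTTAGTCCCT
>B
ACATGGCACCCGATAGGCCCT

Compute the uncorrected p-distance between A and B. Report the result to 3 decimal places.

The sequences differ at 2 of 21 positions (sites 13, 17).
p = 2/21 = 0.095238… ≈ 0.095 (to 3 d.p.).

0.095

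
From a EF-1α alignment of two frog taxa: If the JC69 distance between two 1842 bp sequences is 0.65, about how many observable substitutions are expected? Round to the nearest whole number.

801

Invert JC69: p = (3/4)(1 − e^(−4d/3)) = 0.75 × (1 − e^(-0.866667)) = 0.75 × (1 − 0.420350) = 0.434738.
Expected differing sites = pL ≈ 0.434738 × 1842 = 800.787396 ≈ 801.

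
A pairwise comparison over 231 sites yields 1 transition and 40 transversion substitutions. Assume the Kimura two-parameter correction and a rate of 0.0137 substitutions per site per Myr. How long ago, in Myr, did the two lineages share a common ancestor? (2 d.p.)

7.54

P = 1/231 ≈ 0.004329 and Q = 40/231 ≈ 0.17316.
Under the Kimura two-parameter model, d = −½ ln(1 − 2P − Q) − ¼ ln(1 − 2Q).
1 − 2P − Q = 0.818182, giving −½ ln(0.818182) = 0.100335.
1 − 2Q = 0.65368, giving −¼ ln(0.65368) = 0.106284.
d = 0.100335 + 0.106284 = 0.206619.
Under a molecular clock d = 2μt, so t = d/(2μ) = 0.206619 / (2 × 0.0137) = 7.54 Myr.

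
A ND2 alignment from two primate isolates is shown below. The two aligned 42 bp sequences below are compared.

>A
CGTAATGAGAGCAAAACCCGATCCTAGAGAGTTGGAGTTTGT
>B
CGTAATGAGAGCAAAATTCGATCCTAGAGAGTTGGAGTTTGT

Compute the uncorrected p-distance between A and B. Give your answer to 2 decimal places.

The sequences differ at 2 of 42 positions (sites 17, 18).
p = 2/42 = 0.047619… ≈ 0.05 (to 2 d.p.).

0.05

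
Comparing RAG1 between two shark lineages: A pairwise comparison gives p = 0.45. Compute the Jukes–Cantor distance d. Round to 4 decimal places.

d = −(3/4) ln(1 − 4p/3) = −0.75 ln(1 − 0.6) = −0.75 ln(0.4)
  = −0.75 × (-0.916291) = 0.687218 substitutions/site.

0.6872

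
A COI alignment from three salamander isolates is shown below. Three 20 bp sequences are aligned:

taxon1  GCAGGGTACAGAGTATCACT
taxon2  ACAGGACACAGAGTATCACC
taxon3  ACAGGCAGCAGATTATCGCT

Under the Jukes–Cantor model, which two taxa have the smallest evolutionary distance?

taxon1 and taxon2

taxon1–taxon2: 4/20 differ, p = 0.200, d = 0.233.
taxon1–taxon3: 6/20 differ, p = 0.300, d = 0.383.
taxon2–taxon3: 6/20 differ, p = 0.300, d = 0.383.
The smallest distance is between taxon1 and taxon2.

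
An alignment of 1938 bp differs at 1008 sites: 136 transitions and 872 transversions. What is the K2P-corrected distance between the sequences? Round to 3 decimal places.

1.022

P = 136/1938 ≈ 0.070175 and Q = 872/1938 ≈ 0.449948.
Under the Kimura two-parameter model, d = −½ ln(1 − 2P − Q) − ¼ ln(1 − 2Q).
1 − 2P − Q = 0.409702, giving −½ ln(0.409702) = 0.446163.
1 − 2Q = 0.100104, giving −¼ ln(0.100104) = 0.575386.
d = 0.446163 + 0.575386 = 1.021549.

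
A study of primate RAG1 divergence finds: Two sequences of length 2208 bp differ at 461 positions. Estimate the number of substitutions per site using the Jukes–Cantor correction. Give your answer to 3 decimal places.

0.245

p = 461/2208 ≈ 0.208786.
d = −(3/4) ln(1 − 4p/3) = −0.75 ln(1 − 0.278381) = −0.75 ln(0.721619)
  = −0.75 × (-0.326258) = 0.244694 substitutions/site.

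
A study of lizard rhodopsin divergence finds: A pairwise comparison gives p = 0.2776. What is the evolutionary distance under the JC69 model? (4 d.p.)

d = −(3/4) ln(1 − 4p/3) = −0.75 ln(1 − 0.370133) = −0.75 ln(0.629867)
  = −0.75 × (-0.462247) = 0.346685 substitutions/site.

0.3467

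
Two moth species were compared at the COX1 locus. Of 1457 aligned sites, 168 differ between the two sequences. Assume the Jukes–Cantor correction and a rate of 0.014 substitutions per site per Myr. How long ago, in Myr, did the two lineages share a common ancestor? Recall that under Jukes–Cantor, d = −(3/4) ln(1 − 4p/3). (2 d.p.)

p = 168/1457 ≈ 0.115305.
d = −(3/4) ln(1 − 4p/3) = −0.75 ln(1 − 0.15374) = −0.75 ln(0.84626)
  = −0.75 × (-0.166929) = 0.125197 substitutions/site.
Under a molecular clock d = 2μt, so t = d/(2μ) = 0.125197 / (2 × 0.014) = 4.47 Myr.

4.47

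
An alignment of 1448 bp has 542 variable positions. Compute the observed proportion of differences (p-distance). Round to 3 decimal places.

p = 542/1448 = 0.374309… ≈ 0.374 (to 3 d.p.).

0.374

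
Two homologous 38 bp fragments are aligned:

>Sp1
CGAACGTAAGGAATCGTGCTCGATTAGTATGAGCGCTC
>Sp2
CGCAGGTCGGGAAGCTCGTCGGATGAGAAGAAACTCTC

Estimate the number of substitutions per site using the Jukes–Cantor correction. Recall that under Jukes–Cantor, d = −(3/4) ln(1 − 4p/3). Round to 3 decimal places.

The sequences differ at 16 of 38 sites, so p = 16/38 ≈ 0.421053.
d = −(3/4) ln(1 − 4p/3) = −0.75 ln(1 − 0.561404) = −0.75 ln(0.438596)
  = −0.75 × (-0.824177) = 0.618133 substitutions/site.

0.618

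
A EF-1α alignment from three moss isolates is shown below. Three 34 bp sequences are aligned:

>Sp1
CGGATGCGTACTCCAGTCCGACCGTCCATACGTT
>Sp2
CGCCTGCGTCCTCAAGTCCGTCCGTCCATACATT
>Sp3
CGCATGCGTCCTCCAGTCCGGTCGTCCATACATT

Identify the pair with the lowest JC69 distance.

Sp2 and Sp3

Sp1–Sp2: 6/34 differ, p = 0.176, d = 0.201.
Sp1–Sp3: 5/34 differ, p = 0.147, d = 0.164.
Sp2–Sp3: 4/34 differ, p = 0.118, d = 0.128.
The smallest distance is between Sp2 and Sp3.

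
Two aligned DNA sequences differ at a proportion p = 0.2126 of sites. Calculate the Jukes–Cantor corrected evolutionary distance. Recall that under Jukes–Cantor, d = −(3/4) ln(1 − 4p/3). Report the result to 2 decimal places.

0.25

d = −(3/4) ln(1 − 4p/3) = −0.75 ln(1 − 0.283467) = −0.75 ln(0.716533)
  = −0.75 × (-0.333331) = 0.249998 substitutions/site.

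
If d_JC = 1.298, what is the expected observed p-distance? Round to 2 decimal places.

p = (3/4)(1 − e^(−4d/3)) = 0.75 × (1 − e^(-1.730667)) = 0.75 × (1 − 0.177166) = 0.617126.

0.62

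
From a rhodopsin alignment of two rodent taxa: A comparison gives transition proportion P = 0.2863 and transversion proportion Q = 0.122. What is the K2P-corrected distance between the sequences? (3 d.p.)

0.663

Under the Kimura two-parameter model, d = −½ ln(1 − 2P − Q) − ¼ ln(1 − 2Q).
1 − 2P − Q = 0.3054, giving −½ ln(0.3054) = 0.593066.
1 − 2Q = 0.756, giving −¼ ln(0.756) = 0.069928.
d = 0.593066 + 0.069928 = 0.662994.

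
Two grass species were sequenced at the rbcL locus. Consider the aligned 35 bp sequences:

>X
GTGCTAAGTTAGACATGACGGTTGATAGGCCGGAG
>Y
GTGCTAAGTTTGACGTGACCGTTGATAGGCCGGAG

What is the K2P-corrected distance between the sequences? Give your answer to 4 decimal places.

Of 35 sites, 1 differences are transitions and 2 are transversions, so P = 1/35 ≈ 0.028571 and Q = 2/35 ≈ 0.057143.
Under the Kimura two-parameter model, d = −½ ln(1 − 2P − Q) − ¼ ln(1 − 2Q).
1 − 2P − Q = 0.885715, giving −½ ln(0.885715) = 0.060680.
1 − 2Q = 0.885714, giving −¼ ln(0.885714) = 0.030340.
d = 0.060680 + 0.030340 = 0.091020.

0.0910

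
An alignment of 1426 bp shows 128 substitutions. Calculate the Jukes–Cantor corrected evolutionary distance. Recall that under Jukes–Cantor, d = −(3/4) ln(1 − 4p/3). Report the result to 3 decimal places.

0.096

p = 128/1426 ≈ 0.089762.
d = −(3/4) ln(1 − 4p/3) = −0.75 ln(1 − 0.119683) = −0.75 ln(0.880317)
  = −0.75 × (-0.127473) = 0.095605 substitutions/site.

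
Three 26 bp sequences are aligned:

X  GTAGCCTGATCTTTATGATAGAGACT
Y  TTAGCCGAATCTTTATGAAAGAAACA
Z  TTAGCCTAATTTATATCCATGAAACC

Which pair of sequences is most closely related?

X–Y: 6/26 differ, p = 0.231, d = 0.276.
X–Z: 10/26 differ, p = 0.385, d = 0.539.
Y–Z: 7/26 differ, p = 0.269, d = 0.334.
The smallest distance is between X and Y.

X and Y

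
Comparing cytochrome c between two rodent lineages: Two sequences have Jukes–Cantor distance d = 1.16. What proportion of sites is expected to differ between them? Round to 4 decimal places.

0.5903

p = (3/4)(1 − e^(−4d/3)) = 0.75 × (1 − e^(-1.546667)) = 0.75 × (1 − 0.212957) = 0.590282.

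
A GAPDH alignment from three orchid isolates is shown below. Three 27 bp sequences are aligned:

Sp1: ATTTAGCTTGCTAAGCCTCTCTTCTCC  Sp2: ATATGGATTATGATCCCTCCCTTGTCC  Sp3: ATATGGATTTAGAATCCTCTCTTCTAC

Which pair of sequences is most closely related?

Sp2 and Sp3

Sp1–Sp2: 10/27 differ, p = 0.370, d = 0.511.
Sp1–Sp3: 8/27 differ, p = 0.296, d = 0.377.
Sp2–Sp3: 7/27 differ, p = 0.259, d = 0.318.
The smallest distance is between Sp2 and Sp3.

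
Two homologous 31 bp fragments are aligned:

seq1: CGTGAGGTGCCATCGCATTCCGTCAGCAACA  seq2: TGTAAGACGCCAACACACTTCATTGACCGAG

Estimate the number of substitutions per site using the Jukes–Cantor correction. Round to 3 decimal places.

The sequences differ at 16 of 31 sites, so p = 16/31 ≈ 0.516129.
d = −(3/4) ln(1 − 4p/3) = −0.75 ln(1 − 0.688172) = −0.75 ln(0.311828)
  = −0.75 × (-1.165304) = 0.873978 substitutions/site.

0.874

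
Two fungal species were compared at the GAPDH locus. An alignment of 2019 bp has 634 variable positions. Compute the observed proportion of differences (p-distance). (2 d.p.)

p = 634/2019 = 0.314016… ≈ 0.31 (to 2 d.p.).

0.31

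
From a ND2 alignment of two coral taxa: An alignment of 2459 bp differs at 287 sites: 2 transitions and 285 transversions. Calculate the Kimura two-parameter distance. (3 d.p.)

0.128

P = 2/2459 ≈ 0.000813 and Q = 285/2459 ≈ 0.115901.
Under the Kimura two-parameter model, d = −½ ln(1 − 2P − Q) − ¼ ln(1 − 2Q).
1 − 2P − Q = 0.882473, giving −½ ln(0.882473) = 0.062514.
1 − 2Q = 0.768198, giving −¼ ln(0.768198) = 0.065927.
d = 0.062514 + 0.065927 = 0.128441.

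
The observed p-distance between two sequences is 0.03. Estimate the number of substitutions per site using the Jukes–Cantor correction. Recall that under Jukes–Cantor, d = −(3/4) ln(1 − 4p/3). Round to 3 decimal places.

d = −(3/4) ln(1 − 4p/3) = −0.75 ln(1 − 0.04) = −0.75 ln(0.96)
  = −0.75 × (-0.040822) = 0.030617 substitutions/site.

0.031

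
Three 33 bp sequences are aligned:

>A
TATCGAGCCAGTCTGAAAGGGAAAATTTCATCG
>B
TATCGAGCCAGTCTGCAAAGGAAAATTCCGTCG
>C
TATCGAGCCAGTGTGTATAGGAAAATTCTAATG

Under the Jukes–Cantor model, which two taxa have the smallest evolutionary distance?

A–B: 4/33 differ, p = 0.121, d = 0.132.
A–C: 8/33 differ, p = 0.242, d = 0.293.
B–C: 7/33 differ, p = 0.212, d = 0.249.
The smallest distance is between A and B.

A and B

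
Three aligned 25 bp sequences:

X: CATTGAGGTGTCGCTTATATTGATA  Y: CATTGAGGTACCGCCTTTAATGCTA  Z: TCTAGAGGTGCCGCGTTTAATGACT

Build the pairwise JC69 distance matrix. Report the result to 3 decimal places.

d(X,Y) = 0.289, d(X,Z) = 0.490, d(Y,Z) = 0.417

X–Y: 6/25 sites differ → p = 0.24, d = −0.75 ln(1 − 0.32) = 0.289247 ≈ 0.289.
X–Z: 9/25 sites differ → p = 0.36, d = −0.75 ln(1 − 0.48) = 0.490445 ≈ 0.490.
Y–Z: 8/25 sites differ → p = 0.32, d = −0.75 ln(1 − 0.426667) = 0.417216 ≈ 0.417.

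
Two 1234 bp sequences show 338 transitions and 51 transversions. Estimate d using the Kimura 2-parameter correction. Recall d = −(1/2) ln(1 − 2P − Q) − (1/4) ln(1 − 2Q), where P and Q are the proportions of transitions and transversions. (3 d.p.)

0.466

P = 338/1234 ≈ 0.273906 and Q = 51/1234 ≈ 0.041329.
Under the Kimura two-parameter model, d = −½ ln(1 − 2P − Q) − ¼ ln(1 − 2Q).
1 − 2P − Q = 0.410859, giving −½ ln(0.410859) = 0.444753.
1 − 2Q = 0.917342, giving −¼ ln(0.917342) = 0.021569.
d = 0.444753 + 0.021569 = 0.466322.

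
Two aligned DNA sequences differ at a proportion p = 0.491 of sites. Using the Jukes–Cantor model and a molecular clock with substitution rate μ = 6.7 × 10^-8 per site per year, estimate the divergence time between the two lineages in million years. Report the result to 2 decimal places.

5.95

d = −(3/4) ln(1 − 4p/3) = −0.75 ln(1 − 0.654667) = −0.75 ln(0.345333)
  = −0.75 × (-1.063246) = 0.797435 substitutions/site.
Under a molecular clock d = 2μt, so t = d/(2μ) = 0.797435 / (2 × 6.7 × 10^-8) = 5.95 million years.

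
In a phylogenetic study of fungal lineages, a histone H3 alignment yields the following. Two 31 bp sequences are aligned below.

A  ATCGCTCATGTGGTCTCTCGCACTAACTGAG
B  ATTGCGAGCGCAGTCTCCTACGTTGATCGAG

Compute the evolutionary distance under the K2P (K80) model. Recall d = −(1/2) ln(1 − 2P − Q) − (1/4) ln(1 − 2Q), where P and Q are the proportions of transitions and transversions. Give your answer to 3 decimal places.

Of 31 sites, 13 differences are transitions and 2 are transversions, so P = 13/31 ≈ 0.419355 and Q = 2/31 ≈ 0.064516.
Under the Kimura two-parameter model, d = −½ ln(1 − 2P − Q) − ¼ ln(1 − 2Q).
1 − 2P − Q = 0.096774, giving −½ ln(0.096774) = 1.167688.
1 − 2Q = 0.870968, giving −¼ ln(0.870968) = 0.034538.
d = 1.167688 + 0.034538 = 1.202226.

1.202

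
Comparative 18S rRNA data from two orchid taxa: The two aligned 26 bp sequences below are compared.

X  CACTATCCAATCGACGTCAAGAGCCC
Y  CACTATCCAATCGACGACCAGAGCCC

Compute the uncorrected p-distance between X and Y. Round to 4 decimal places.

The sequences differ at 2 of 26 positions (sites 17, 19).
p = 2/26 = 0.076923… ≈ 0.0769 (to 4 d.p.).

0.0769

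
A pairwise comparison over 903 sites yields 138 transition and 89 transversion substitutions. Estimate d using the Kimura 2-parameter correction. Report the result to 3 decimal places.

P = 138/903 ≈ 0.152824 and Q = 89/903 ≈ 0.09856.
Under the Kimura two-parameter model, d = −½ ln(1 − 2P − Q) − ¼ ln(1 − 2Q).
1 − 2P − Q = 0.595792, giving −½ ln(0.595792) = 0.258932.
1 − 2Q = 0.80288, giving −¼ ln(0.80288) = 0.054888.
d = 0.258932 + 0.054888 = 0.313820.

0.314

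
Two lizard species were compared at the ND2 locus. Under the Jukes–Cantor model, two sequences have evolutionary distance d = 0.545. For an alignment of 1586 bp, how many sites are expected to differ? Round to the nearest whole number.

614

Invert JC69: p = (3/4)(1 − e^(−4d/3)) = 0.75 × (1 − e^(-0.726667)) = 0.75 × (1 − 0.483518) = 0.387362.
Expected differing sites = pL ≈ 0.387362 × 1586 = 614.356132 ≈ 614.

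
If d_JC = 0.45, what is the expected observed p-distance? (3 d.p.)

0.338

p = (3/4)(1 − e^(−4d/3)) = 0.75 × (1 − e^(-0.6)) = 0.75 × (1 − 0.548812) = 0.338391.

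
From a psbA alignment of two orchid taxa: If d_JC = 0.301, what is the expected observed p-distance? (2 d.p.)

0.25

p = (3/4)(1 − e^(−4d/3)) = 0.75 × (1 − e^(-0.401333)) = 0.75 × (1 − 0.669427) = 0.247930.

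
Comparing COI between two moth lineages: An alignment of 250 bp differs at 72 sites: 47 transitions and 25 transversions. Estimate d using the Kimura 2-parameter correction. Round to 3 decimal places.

P = 47/250 = 0.188 and Q = 25/250 = 0.1.
Under the Kimura two-parameter model, d = −½ ln(1 − 2P − Q) − ¼ ln(1 − 2Q).
1 − 2P − Q = 0.524, giving −½ ln(0.524) = 0.323132.
1 − 2Q = 0.8, giving −¼ ln(0.8) = 0.055786.
d = 0.323132 + 0.055786 = 0.378918.

0.379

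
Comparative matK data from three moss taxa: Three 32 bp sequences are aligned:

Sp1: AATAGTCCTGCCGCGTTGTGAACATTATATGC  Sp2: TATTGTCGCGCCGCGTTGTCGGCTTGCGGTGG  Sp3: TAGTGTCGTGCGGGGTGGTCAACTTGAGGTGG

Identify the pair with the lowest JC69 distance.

Sp1–Sp2: 13/32 differ, p = 0.406, d = 0.585.
Sp1–Sp3: 13/32 differ, p = 0.406, d = 0.585.
Sp2–Sp3: 8/32 differ, p = 0.250, d = 0.304.
The smallest distance is between Sp2 and Sp3.

Sp2 and Sp3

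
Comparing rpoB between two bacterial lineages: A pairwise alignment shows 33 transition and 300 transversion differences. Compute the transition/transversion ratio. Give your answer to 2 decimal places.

0.11

R = 33/300 = 0.11.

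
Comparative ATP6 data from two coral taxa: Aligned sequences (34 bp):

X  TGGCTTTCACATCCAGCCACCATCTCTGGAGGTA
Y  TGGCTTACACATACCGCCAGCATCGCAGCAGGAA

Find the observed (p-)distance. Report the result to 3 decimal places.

The sequences differ at 8 of 34 positions (sites 7, 13, 15, 20, 25, 27, 29, 33).
p = 8/34 = 0.235294… ≈ 0.235 (to 3 d.p.).

0.235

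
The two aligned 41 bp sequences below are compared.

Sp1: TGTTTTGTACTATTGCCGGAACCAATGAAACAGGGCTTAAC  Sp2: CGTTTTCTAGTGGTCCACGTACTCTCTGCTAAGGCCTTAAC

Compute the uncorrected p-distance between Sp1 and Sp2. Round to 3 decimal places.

The sequences differ at 19 of 41 positions.
p = 19/41 = 0.463414… ≈ 0.463 (to 3 d.p.).

0.463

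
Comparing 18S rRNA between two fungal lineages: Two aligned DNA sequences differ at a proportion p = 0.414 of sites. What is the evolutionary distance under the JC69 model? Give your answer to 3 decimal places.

d = −(3/4) ln(1 − 4p/3) = −0.75 ln(1 − 0.552) = −0.75 ln(0.448)
  = −0.75 × (-0.802962) = 0.602222 substitutions/site.

0.602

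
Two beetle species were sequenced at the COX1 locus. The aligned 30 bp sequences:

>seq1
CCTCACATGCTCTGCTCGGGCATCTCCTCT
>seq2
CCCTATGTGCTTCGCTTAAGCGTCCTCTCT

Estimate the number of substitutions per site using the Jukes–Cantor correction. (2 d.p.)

0.57

The sequences differ at 12 of 30 sites, so p = 12/30 = 0.4.
d = −(3/4) ln(1 − 4p/3) = −0.75 ln(1 − 0.533333) = −0.75 ln(0.466667)
  = −0.75 × (-0.762139) = 0.571604 substitutions/site.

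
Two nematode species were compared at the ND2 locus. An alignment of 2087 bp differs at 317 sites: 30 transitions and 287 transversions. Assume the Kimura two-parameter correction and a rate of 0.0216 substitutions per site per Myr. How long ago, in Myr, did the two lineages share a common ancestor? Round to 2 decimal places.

3.97

P = 30/2087 ≈ 0.014375 and Q = 287/2087 ≈ 0.137518.
Under the Kimura two-parameter model, d = −½ ln(1 − 2P − Q) − ¼ ln(1 − 2Q).
1 − 2P − Q = 0.833732, giving −½ ln(0.833732) = 0.090922.
1 − 2Q = 0.724964, giving −¼ ln(0.724964) = 0.080408.
d = 0.090922 + 0.080408 = 0.171330.
Under a molecular clock d = 2μt, so t = d/(2μ) = 0.171330 / (2 × 0.0216) = 3.97 Myr.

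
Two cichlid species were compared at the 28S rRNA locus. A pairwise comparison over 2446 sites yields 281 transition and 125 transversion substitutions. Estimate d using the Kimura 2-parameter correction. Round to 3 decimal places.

P = 281/2446 ≈ 0.114881 and Q = 125/2446 ≈ 0.051104.
Under the Kimura two-parameter model, d = −½ ln(1 − 2P − Q) − ¼ ln(1 − 2Q).
1 − 2P − Q = 0.719134, giving −½ ln(0.719134) = 0.164854.
1 − 2Q = 0.897792, giving −¼ ln(0.897792) = 0.026954.
d = 0.164854 + 0.026954 = 0.191808.

0.192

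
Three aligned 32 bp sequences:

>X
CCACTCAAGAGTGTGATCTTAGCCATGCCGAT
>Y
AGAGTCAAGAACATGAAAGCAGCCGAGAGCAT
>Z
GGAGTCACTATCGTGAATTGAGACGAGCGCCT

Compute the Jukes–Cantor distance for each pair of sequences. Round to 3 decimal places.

X–Y: 15/32 sites differ → p = 0.46875, d = −0.75 ln(1 − 0.625) = 0.735622 ≈ 0.736.
X–Z: 16/32 sites differ → p = 0.5, d = −0.75 ln(1 − 0.666667) = 0.823960 ≈ 0.824.
Y–Z: 11/32 sites differ → p = 0.34375, d = −0.75 ln(1 − 0.458333) = 0.459828 ≈ 0.460.

d(X,Y) = 0.736, d(X,Z) = 0.824, d(Y,Z) = 0.460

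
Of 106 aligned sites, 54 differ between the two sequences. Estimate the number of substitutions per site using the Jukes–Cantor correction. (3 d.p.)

0.853

p = 54/106 ≈ 0.509434.
d = −(3/4) ln(1 − 4p/3) = −0.75 ln(1 − 0.679245) = −0.75 ln(0.320755)
  = −0.75 × (-1.137078) = 0.852809 substitutions/site.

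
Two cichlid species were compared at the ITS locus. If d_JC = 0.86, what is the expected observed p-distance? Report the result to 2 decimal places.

0.51

p = (3/4)(1 − e^(−4d/3)) = 0.75 × (1 − e^(-1.146667)) = 0.75 × (1 − 0.317694) = 0.511730.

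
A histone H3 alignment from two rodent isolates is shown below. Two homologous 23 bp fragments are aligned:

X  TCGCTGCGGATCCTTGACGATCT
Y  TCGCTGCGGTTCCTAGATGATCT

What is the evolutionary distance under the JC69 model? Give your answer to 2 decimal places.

0.14

The sequences differ at 3 of 23 sites (10, 15, 18), so p = 3/23 ≈ 0.130435.
d = −(3/4) ln(1 − 4p/3) = −0.75 ln(1 − 0.173913) = −0.75 ln(0.826087)
  = −0.75 × (-0.191055) = 0.143291 substitutions/site.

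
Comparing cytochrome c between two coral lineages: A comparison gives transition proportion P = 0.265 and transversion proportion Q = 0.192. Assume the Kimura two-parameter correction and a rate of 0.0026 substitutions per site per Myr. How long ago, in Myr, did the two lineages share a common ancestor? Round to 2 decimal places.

Under the Kimura two-parameter model, d = −½ ln(1 − 2P − Q) − ¼ ln(1 − 2Q).
1 − 2P − Q = 0.278, giving −½ ln(0.278) = 0.640067.
1 − 2Q = 0.616, giving −¼ ln(0.616) = 0.121127.
d = 0.640067 + 0.121127 = 0.761194.
Under a molecular clock d = 2μt, so t = d/(2μ) = 0.761194 / (2 × 0.0026) = 146.38 Myr.

146.38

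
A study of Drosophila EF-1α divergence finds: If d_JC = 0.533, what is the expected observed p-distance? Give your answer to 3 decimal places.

p = (3/4)(1 − e^(−4d/3)) = 0.75 × (1 − e^(-0.710667)) = 0.75 × (1 − 0.491316) = 0.381513.

0.382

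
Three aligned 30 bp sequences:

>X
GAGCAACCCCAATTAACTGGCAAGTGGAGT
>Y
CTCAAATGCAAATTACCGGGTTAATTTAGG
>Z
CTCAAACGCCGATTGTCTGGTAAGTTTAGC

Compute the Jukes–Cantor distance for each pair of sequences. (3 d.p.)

d(X,Y) = 0.824, d(X,Z) = 0.572, d(Y,Z) = 0.383

X–Y: 15/30 sites differ → p = 0.5, d = −0.75 ln(1 − 0.666667) = 0.823960 ≈ 0.824.
X–Z: 12/30 sites differ → p = 0.4, d = −0.75 ln(1 − 0.533333) = 0.571605 ≈ 0.572.
Y–Z: 9/30 sites differ → p = 0.3, d = −0.75 ln(1 − 0.4) = 0.383119 ≈ 0.383.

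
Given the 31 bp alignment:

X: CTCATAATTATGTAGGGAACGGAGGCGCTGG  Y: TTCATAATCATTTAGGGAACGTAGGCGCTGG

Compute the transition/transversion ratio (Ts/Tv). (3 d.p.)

Transitions are A↔G and C↔T; transversions are all other mismatches.
Transitions: 2. Transversions: 2.
R = 2/2 = 1.000.

1.000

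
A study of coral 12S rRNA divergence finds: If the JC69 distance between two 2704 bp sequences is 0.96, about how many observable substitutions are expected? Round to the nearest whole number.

Invert JC69: p = (3/4)(1 − e^(−4d/3)) = 0.75 × (1 − e^(-1.28)) = 0.75 × (1 − 0.278037) = 0.541472.
Expected differing sites = pL ≈ 0.541472 × 2704 = 1464.140288 ≈ 1464.

1464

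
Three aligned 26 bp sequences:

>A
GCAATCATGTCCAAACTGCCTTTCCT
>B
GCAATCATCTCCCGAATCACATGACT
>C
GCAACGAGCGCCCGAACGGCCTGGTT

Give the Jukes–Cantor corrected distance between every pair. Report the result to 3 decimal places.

A–B: 9/26 sites differ → p ≈ 0.346154, d = −0.75 ln(1 − 0.461539) = 0.464280 ≈ 0.464.
A–C: 14/26 sites differ → p ≈ 0.538462, d = −0.75 ln(1 − 0.717949) = 0.949251 ≈ 0.949.
B–C: 10/26 sites differ → p ≈ 0.384615, d = −0.75 ln(1 − 0.51282) = 0.539341 ≈ 0.539.

d(A,B) = 0.464, d(A,C) = 0.949, d(B,C) = 0.539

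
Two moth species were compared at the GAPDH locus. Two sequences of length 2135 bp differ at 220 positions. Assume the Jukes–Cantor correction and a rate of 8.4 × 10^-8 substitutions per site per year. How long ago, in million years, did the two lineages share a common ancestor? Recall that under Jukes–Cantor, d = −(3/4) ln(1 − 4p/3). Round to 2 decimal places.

p = 220/2135 ≈ 0.103044.
d = −(3/4) ln(1 − 4p/3) = −0.75 ln(1 − 0.137392) = −0.75 ln(0.862608)
  = −0.75 × (-0.147795) = 0.110846 substitutions/site.
Under a molecular clock d = 2μt, so t = d/(2μ) = 0.110846 / (2 × 8.4 × 10^-8) = 0.66 million years.

0.66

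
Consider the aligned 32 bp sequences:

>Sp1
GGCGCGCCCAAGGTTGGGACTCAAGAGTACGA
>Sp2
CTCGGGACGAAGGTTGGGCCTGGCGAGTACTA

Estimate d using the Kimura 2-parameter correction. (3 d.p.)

Of 32 sites, 1 differences are transitions and 9 are transversions, so P = 1/32 = 0.03125 and Q = 9/32 = 0.28125.
Under the Kimura two-parameter model, d = −½ ln(1 − 2P − Q) − ¼ ln(1 − 2Q).
1 − 2P − Q = 0.65625, giving −½ ln(0.65625) = 0.210607.
1 − 2Q = 0.4375, giving −¼ ln(0.4375) = 0.206670.
d = 0.210607 + 0.206670 = 0.417277.

0.417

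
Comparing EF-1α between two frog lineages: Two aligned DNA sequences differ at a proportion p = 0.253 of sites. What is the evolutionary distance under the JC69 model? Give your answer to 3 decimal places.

d = −(3/4) ln(1 − 4p/3) = −0.75 ln(1 − 0.337333) = −0.75 ln(0.662667)
  = −0.75 × (-0.411483) = 0.308612 substitutions/site.

0.309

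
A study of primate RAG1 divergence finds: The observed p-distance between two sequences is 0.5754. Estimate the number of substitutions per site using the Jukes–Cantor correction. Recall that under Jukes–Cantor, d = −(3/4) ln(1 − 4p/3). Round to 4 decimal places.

1.0932

d = −(3/4) ln(1 − 4p/3) = −0.75 ln(1 − 0.7672) = −0.75 ln(0.2328)
  = −0.75 × (-1.457576) = 1.093182 substitutions/site.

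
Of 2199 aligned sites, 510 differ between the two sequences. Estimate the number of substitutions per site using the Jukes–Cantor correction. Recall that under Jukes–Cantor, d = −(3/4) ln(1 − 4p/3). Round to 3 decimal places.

0.277

p = 510/2199 ≈ 0.231924.
d = −(3/4) ln(1 − 4p/3) = −0.75 ln(1 − 0.309232) = −0.75 ln(0.690768)
  = −0.75 × (-0.369951) = 0.277463 substitutions/site.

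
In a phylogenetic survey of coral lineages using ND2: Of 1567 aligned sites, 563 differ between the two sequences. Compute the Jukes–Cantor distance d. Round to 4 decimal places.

0.4891

p = 563/1567 ≈ 0.359285.
d = −(3/4) ln(1 − 4p/3) = −0.75 ln(1 − 0.479047) = −0.75 ln(0.520953)
  = −0.75 × (-0.652095) = 0.489071 substitutions/site.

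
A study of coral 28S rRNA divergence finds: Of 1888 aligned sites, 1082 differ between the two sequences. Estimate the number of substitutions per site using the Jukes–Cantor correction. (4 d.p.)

1.0833

p = 1082/1888 ≈ 0.573093.
d = −(3/4) ln(1 − 4p/3) = −0.75 ln(1 − 0.764124) = −0.75 ln(0.235876)
  = −0.75 × (-1.444449) = 1.083337 substitutions/site.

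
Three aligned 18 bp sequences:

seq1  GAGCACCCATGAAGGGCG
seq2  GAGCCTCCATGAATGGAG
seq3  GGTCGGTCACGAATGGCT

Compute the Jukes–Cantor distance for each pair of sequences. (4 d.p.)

d(seq1,seq2) = 0.2635, d(seq1,seq3) = 0.6735, d(seq2,seq3) = 0.6735

seq1–seq2: 4/18 sites differ → p ≈ 0.222222, d = −0.75 ln(1 − 0.296296) = 0.263548 ≈ 0.2635.
seq1–seq3: 8/18 sites differ → p ≈ 0.444444, d = −0.75 ln(1 − 0.592592) = 0.673455 ≈ 0.6735.
seq2–seq3: 8/18 sites differ → p ≈ 0.444444, d = −0.75 ln(1 − 0.592592) = 0.673455 ≈ 0.6735.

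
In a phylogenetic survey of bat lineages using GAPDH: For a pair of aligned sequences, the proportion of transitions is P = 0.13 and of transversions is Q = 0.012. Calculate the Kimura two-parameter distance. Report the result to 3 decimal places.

0.165

Under the Kimura two-parameter model, d = −½ ln(1 − 2P − Q) − ¼ ln(1 − 2Q).
1 − 2P − Q = 0.728, giving −½ ln(0.728) = 0.158727.
1 − 2Q = 0.976, giving −¼ ln(0.976) = 0.006073.
d = 0.158727 + 0.006073 = 0.164800.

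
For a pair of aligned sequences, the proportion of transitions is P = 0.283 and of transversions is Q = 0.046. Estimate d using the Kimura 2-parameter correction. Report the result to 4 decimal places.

Under the Kimura two-parameter model, d = −½ ln(1 − 2P − Q) − ¼ ln(1 − 2Q).
1 − 2P − Q = 0.388, giving −½ ln(0.388) = 0.473375.
1 − 2Q = 0.908, giving −¼ ln(0.908) = 0.024128.
d = 0.473375 + 0.024128 = 0.497503.

0.4975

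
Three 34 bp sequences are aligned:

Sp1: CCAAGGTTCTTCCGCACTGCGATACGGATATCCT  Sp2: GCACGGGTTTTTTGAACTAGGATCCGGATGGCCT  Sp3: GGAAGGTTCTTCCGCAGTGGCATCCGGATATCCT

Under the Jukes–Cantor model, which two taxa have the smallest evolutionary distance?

Sp1 and Sp3

Sp1–Sp2: 12/34 differ, p = 0.353, d = 0.477.
Sp1–Sp3: 6/34 differ, p = 0.176, d = 0.201.
Sp2–Sp3: 12/34 differ, p = 0.353, d = 0.477.
The smallest distance is between Sp1 and Sp3.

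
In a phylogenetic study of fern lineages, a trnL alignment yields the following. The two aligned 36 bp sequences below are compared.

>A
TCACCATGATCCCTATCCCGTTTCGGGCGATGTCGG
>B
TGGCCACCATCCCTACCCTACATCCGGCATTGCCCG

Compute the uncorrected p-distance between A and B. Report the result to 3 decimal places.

0.389

The sequences differ at 14 of 36 positions.
p = 14/36 = 0.388888… ≈ 0.389 (to 3 d.p.).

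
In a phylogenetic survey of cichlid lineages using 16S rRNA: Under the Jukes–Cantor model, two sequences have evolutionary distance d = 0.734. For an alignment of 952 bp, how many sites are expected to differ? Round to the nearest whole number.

Invert JC69: p = (3/4)(1 − e^(−4d/3)) = 0.75 × (1 − e^(-0.978667)) = 0.75 × (1 − 0.375812) = 0.468141.
Expected differing sites = pL ≈ 0.468141 × 952 = 445.670232 ≈ 446.

446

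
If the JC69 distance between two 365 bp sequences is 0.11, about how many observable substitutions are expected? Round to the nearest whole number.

Invert JC69: p = (3/4)(1 − e^(−4d/3)) = 0.75 × (1 − e^(-0.146667)) = 0.75 × (1 − 0.863582) = 0.102314.
Expected differing sites = pL ≈ 0.102314 × 365 = 37.34461 ≈ 37.

37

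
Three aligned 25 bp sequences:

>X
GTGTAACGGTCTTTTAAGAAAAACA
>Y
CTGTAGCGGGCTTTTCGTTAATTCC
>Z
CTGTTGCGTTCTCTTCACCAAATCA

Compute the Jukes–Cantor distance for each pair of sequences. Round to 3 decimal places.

d(X,Y) = 0.572, d(X,Z) = 0.490, d(Y,Z) = 0.490

X–Y: 10/25 sites differ → p = 0.4, d = −0.75 ln(1 − 0.533333) = 0.571605 ≈ 0.572.
X–Z: 9/25 sites differ → p = 0.36, d = −0.75 ln(1 − 0.48) = 0.490445 ≈ 0.490.
Y–Z: 9/25 sites differ → p = 0.36, d = −0.75 ln(1 − 0.48) = 0.490445 ≈ 0.490.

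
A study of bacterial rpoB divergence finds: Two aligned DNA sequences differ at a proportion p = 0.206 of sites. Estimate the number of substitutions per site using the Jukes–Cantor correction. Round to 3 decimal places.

0.241

d = −(3/4) ln(1 − 4p/3) = −0.75 ln(1 − 0.274667) = −0.75 ln(0.725333)
  = −0.75 × (-0.321124) = 0.240843 substitutions/site.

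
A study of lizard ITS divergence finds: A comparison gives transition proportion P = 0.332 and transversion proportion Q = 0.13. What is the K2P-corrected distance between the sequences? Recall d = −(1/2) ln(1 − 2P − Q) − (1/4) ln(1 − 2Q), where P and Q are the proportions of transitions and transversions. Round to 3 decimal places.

Under the Kimura two-parameter model, d = −½ ln(1 − 2P − Q) − ¼ ln(1 − 2Q).
1 − 2P − Q = 0.206, giving −½ ln(0.206) = 0.789940.
1 − 2Q = 0.74, giving −¼ ln(0.74) = 0.075276.
d = 0.789940 + 0.075276 = 0.865216.

0.865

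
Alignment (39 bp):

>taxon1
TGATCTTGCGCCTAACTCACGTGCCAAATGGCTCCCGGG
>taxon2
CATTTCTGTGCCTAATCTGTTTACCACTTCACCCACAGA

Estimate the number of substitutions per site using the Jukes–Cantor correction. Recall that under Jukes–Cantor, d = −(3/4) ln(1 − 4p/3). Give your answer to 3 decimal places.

0.949

The sequences differ at 21 of 39 sites, so p = 21/39 ≈ 0.538462.
d = −(3/4) ln(1 − 4p/3) = −0.75 ln(1 − 0.717949) = −0.75 ln(0.282051)
  = −0.75 × (-1.265667) = 0.949250 substitutions/site.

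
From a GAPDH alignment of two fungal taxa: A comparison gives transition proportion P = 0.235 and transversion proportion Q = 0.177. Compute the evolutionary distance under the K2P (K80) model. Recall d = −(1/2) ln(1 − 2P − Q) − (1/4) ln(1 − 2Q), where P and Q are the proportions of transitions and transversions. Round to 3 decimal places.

Under the Kimura two-parameter model, d = −½ ln(1 − 2P − Q) − ¼ ln(1 − 2Q).
1 − 2P − Q = 0.353, giving −½ ln(0.353) = 0.520644.
1 − 2Q = 0.646, giving −¼ ln(0.646) = 0.109239.
d = 0.520644 + 0.109239 = 0.629883.

0.630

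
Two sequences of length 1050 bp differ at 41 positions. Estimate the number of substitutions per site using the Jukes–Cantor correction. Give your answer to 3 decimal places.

0.040

p = 41/1050 ≈ 0.039048.
d = −(3/4) ln(1 − 4p/3) = −0.75 ln(1 − 0.052064) = −0.75 ln(0.947936)
  = −0.75 × (-0.053468) = 0.040101 substitutions/site.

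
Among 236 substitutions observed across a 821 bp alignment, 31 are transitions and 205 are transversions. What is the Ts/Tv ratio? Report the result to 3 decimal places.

0.151

R = 31/205 = 0.151219… ≈ 0.151 (to 3 d.p.).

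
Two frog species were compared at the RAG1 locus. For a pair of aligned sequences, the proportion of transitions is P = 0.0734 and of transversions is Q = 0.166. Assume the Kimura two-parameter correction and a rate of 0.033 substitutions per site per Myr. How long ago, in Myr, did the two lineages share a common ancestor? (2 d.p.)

4.37

Under the Kimura two-parameter model, d = −½ ln(1 − 2P − Q) − ¼ ln(1 − 2Q).
1 − 2P − Q = 0.6872, giving −½ ln(0.6872) = 0.187565.
1 − 2Q = 0.668, giving −¼ ln(0.668) = 0.100867.
d = 0.187565 + 0.100867 = 0.288432.
Under a molecular clock d = 2μt, so t = d/(2μ) = 0.288432 / (2 × 0.033) = 4.37 Myr.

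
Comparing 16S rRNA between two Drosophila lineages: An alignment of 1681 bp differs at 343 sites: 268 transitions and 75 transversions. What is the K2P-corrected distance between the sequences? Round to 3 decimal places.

P = 268/1681 ≈ 0.159429 and Q = 75/1681 ≈ 0.044616.
Under the Kimura two-parameter model, d = −½ ln(1 − 2P − Q) − ¼ ln(1 − 2Q).
1 − 2P − Q = 0.636526, giving −½ ln(0.636526) = 0.225865.
1 − 2Q = 0.910768, giving −¼ ln(0.910768) = 0.023367.
d = 0.225865 + 0.023367 = 0.249232.

0.249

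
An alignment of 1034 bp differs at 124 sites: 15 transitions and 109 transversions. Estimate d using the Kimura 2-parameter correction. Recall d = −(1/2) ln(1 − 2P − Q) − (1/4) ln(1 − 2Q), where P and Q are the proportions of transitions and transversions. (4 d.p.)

0.1314

P = 15/1034 ≈ 0.014507 and Q = 109/1034 ≈ 0.105416.
Under the Kimura two-parameter model, d = −½ ln(1 − 2P − Q) − ¼ ln(1 − 2Q).
1 − 2P − Q = 0.86557, giving −½ ln(0.86557) = 0.072184.
1 − 2Q = 0.789168, giving −¼ ln(0.789168) = 0.059194.
d = 0.072184 + 0.059194 = 0.131378.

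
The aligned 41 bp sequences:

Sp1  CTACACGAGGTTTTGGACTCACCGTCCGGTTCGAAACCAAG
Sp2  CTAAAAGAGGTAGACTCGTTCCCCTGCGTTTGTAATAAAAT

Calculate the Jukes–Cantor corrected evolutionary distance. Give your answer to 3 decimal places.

The sequences differ at 20 of 41 sites, so p = 20/41 ≈ 0.487805.
d = −(3/4) ln(1 − 4p/3) = −0.75 ln(1 − 0.650407) = −0.75 ln(0.349593)
  = −0.75 × (-1.050986) = 0.788240 substitutions/site.

0.788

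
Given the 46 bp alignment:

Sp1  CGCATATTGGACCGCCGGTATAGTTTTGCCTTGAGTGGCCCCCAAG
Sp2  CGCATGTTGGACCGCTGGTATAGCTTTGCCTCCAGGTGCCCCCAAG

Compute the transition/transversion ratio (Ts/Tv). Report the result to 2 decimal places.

Transitions are A↔G and C↔T; transversions are all other mismatches.
Transitions: 4. Transversions: 3.
R = 4/3 = 1.333333… ≈ 1.33 (to 2 d.p.).

1.33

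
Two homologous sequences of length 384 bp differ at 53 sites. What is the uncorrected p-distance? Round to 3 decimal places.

0.138

p = 53/384 = 0.138020… ≈ 0.138 (to 3 d.p.).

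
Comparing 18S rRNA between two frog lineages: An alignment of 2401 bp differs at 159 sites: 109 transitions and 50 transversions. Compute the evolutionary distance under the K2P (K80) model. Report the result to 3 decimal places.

0.070

P = 109/2401 ≈ 0.045398 and Q = 50/2401 ≈ 0.020825.
Under the Kimura two-parameter model, d = −½ ln(1 − 2P − Q) − ¼ ln(1 − 2Q).
1 − 2P − Q = 0.888379, giving −½ ln(0.888379) = 0.059178.
1 − 2Q = 0.95835, giving −¼ ln(0.95835) = 0.010636.
d = 0.059178 + 0.010636 = 0.069814.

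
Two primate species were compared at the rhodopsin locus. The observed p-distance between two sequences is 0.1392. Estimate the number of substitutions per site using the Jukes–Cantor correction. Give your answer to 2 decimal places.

0.15

d = −(3/4) ln(1 − 4p/3) = −0.75 ln(1 − 0.1856) = −0.75 ln(0.8144)
  = −0.75 × (-0.205304) = 0.153978 substitutions/site.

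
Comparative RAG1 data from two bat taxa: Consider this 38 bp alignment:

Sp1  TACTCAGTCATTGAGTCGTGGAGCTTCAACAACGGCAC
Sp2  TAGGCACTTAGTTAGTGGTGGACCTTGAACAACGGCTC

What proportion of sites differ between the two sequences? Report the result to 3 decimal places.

0.263

The sequences differ at 10 of 38 positions (sites 3, 4, 7, 9, 11, 13, 17, 23, 27, 37).
p = 10/38 = 0.263157… ≈ 0.263 (to 3 d.p.).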